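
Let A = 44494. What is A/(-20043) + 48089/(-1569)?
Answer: -344552971/10482489 ≈ -32.869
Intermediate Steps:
A/(-20043) + 48089/(-1569) = 44494/(-20043) + 48089/(-1569) = 44494*(-1/20043) + 48089*(-1/1569) = -44494/20043 - 48089/1569 = -344552971/10482489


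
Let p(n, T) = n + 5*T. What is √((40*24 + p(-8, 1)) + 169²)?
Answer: √29518 ≈ 171.81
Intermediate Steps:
√((40*24 + p(-8, 1)) + 169²) = √((40*24 + (-8 + 5*1)) + 169²) = √((960 + (-8 + 5)) + 28561) = √((960 - 3) + 28561) = √(957 + 28561) = √29518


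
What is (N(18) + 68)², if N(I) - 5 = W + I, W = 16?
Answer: 11449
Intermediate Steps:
N(I) = 21 + I (N(I) = 5 + (16 + I) = 21 + I)
(N(18) + 68)² = ((21 + 18) + 68)² = (39 + 68)² = 107² = 11449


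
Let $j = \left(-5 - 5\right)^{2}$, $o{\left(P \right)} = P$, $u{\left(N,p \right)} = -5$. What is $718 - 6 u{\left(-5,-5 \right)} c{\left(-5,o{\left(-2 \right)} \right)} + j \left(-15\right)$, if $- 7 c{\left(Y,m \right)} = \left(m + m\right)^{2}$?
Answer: $- \frac{355140}{7} \approx -50734.0$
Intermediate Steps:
$j = 100$ ($j = \left(-10\right)^{2} = 100$)
$c{\left(Y,m \right)} = - \frac{4 m^{2}}{7}$ ($c{\left(Y,m \right)} = - \frac{\left(m + m\right)^{2}}{7} = - \frac{\left(2 m\right)^{2}}{7} = - \frac{4 m^{2}}{7}$)
$718 - 6 u{\left(-5,-5 \right)} c{\left(-5,o{\left(-2 \right)} \right)} + j \left(-15\right) = 718 \left(-6\right) \left(-5\right) \left(- \frac{4 \left(-2\right)^{2}}{7}\right) + 100 \left(-15\right) = 718 \cdot 30 \left(\left(- \frac{4}{7}\right) 4\right) - 1500 = 718 \cdot 30 \left(- \frac{16}{7}\right) - 1500 = 718 \left(- \frac{480}{7}\right) - 1500 = - \frac{344640}{7} - 1500 = - \frac{355140}{7}$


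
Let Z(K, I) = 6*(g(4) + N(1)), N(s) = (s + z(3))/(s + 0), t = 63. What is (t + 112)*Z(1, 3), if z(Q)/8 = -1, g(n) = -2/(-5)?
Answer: -6930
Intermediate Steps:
g(n) = ⅖ (g(n) = -2*(-⅕) = ⅖)
z(Q) = -8 (z(Q) = 8*(-1) = -8)
N(s) = (-8 + s)/s (N(s) = (s - 8)/(s + 0) = (-8 + s)/s)
Z(K, I) = -198/5 (Z(K, I) = 6*(⅖ + (-8 + 1)/1) = 6*(⅖ + 1*(-7)) = 6*(⅖ - 7) = 6*(-33/5) = -198/5)
(t + 112)*Z(1, 3) = (63 + 112)*(-198/5) = 175*(-198/5) = -6930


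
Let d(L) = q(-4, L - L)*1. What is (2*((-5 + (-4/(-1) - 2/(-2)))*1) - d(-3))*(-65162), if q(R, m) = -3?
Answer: -195486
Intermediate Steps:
d(L) = -3 (d(L) = -3*1 = -3)
(2*((-5 + (-4/(-1) - 2/(-2)))*1) - d(-3))*(-65162) = (2*((-5 + (-4/(-1) - 2/(-2)))*1) - 1*(-3))*(-65162) = (2*((-5 + (-4*(-1) - 2*(-½)))*1) + 3)*(-65162) = (2*((-5 + (4 + 1))*1) + 3)*(-65162) = (2*((-5 + 5)*1) + 3)*(-65162) = (2*(0*1) + 3)*(-65162) = (2*0 + 3)*(-65162) = (0 + 3)*(-65162) = 3*(-65162) = -195486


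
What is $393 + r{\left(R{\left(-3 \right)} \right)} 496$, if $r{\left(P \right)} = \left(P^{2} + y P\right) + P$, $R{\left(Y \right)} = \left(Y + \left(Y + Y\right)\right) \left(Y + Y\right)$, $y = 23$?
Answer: $2089545$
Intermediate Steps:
$R{\left(Y \right)} = 6 Y^{2}$ ($R{\left(Y \right)} = \left(Y + 2 Y\right) 2 Y = 3 Y 2 Y = 6 Y^{2}$)
$r{\left(P \right)} = P^{2} + 24 P$ ($r{\left(P \right)} = \left(P^{2} + 23 P\right) + P = P^{2} + 24 P$)
$393 + r{\left(R{\left(-3 \right)} \right)} 496 = 393 + 6 \left(-3\right)^{2} \left(24 + 6 \left(-3\right)^{2}\right) 496 = 393 + 6 \cdot 9 \left(24 + 6 \cdot 9\right) 496 = 393 + 54 \left(24 + 54\right) 496 = 393 + 54 \cdot 78 \cdot 496 = 393 + 4212 \cdot 496 = 393 + 2089152 = 2089545$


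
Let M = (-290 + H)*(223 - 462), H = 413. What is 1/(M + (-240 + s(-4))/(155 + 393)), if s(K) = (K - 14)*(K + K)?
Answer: -137/4027413 ≈ -3.4017e-5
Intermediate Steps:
s(K) = 2*K*(-14 + K) (s(K) = (-14 + K)*(2*K) = 2*K*(-14 + K))
M = -29397 (M = (-290 + 413)*(223 - 462) = 123*(-239) = -29397)
1/(M + (-240 + s(-4))/(155 + 393)) = 1/(-29397 + (-240 + 2*(-4)*(-14 - 4))/(155 + 393)) = 1/(-29397 + (-240 + 2*(-4)*(-18))/548) = 1/(-29397 + (-240 + 144)*(1/548)) = 1/(-29397 - 96*1/548) = 1/(-29397 - 24/137) = 1/(-4027413/137) = -137/4027413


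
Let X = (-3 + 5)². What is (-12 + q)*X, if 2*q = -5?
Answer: -58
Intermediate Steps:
X = 4 (X = 2² = 4)
q = -5/2 (q = (½)*(-5) = -5/2 ≈ -2.5000)
(-12 + q)*X = (-12 - 5/2)*4 = -29/2*4 = -58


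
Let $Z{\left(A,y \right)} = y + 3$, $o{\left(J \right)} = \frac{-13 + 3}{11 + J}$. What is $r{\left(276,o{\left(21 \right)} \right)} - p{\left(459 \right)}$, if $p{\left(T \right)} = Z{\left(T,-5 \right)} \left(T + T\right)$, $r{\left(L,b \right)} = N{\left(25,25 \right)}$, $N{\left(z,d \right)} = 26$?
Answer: $1862$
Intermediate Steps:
$o{\left(J \right)} = - \frac{10}{11 + J}$
$r{\left(L,b \right)} = 26$
$Z{\left(A,y \right)} = 3 + y$
$p{\left(T \right)} = - 4 T$ ($p{\left(T \right)} = \left(3 - 5\right) \left(T + T\right) = - 2 \cdot 2 T = - 4 T$)
$r{\left(276,o{\left(21 \right)} \right)} - p{\left(459 \right)} = 26 - \left(-4\right) 459 = 26 - -1836 = 26 + 1836 = 1862$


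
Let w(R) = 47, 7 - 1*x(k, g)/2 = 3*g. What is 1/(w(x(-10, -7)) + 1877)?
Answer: 1/1924 ≈ 0.00051975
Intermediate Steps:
x(k, g) = 14 - 6*g
1/(w(x(-10, -7)) + 1877) = 1/(47 + 1877) = 1/1924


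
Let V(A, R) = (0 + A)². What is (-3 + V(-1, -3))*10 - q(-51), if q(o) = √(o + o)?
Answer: -20 - I*√102 ≈ -20.0 - 10.1*I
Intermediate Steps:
V(A, R) = A²
q(o) = √2*√o (q(o) = √(2*o) = √2*√o)
(-3 + V(-1, -3))*10 - q(-51) = (-3 + (-1)²)*10 - √2*√(-51) = (-3 + 1)*10 - √2*I*√51 = -2*10 - I*√102 = -20 - I*√102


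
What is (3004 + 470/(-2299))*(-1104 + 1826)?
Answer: 262417588/121 ≈ 2.1687e+6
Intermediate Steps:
(3004 + 470/(-2299))*(-1104 + 1826) = (3004 + 470*(-1/2299))*722 = (3004 - 470/2299)*722 = (6905726/2299)*722 = 262417588/121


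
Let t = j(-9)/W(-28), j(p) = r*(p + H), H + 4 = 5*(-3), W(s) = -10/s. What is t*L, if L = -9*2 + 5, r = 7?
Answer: 35672/5 ≈ 7134.4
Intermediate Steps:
H = -19 (H = -4 + 5*(-3) = -4 - 15 = -19)
j(p) = -133 + 7*p (j(p) = 7*(p - 19) = 7*(-19 + p) = -133 + 7*p)
L = -13 (L = -18 + 5 = -13)
t = -2744/5 (t = (-133 + 7*(-9))/((-10/(-28))) = (-133 - 63)/((-10*(-1/28))) = -196/5/14 = -196*14/5 = -2744/5 ≈ -548.80)
t*L = -2744/5*(-13) = 35672/5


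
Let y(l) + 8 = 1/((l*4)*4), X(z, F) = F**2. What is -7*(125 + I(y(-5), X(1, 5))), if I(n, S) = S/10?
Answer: -1785/2 ≈ -892.50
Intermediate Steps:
y(l) = -8 + 1/(16*l) (y(l) = -8 + 1/((l*4)*4) = -8 + 1/((4*l)*4) = -8 + 1/(16*l))
I(n, S) = S/10 (I(n, S) = S*(1/10) = S/10)
-7*(125 + I(y(-5), X(1, 5))) = -7*(125 + (1/10)*5**2) = -7*(125 + (1/10)*25) = -7*(125 + 5/2) = -7*255/2 = -1785/2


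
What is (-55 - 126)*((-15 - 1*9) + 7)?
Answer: 3077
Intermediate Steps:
(-55 - 126)*((-15 - 1*9) + 7) = -181*((-15 - 9) + 7) = -181*(-24 + 7) = -181*(-17) = 3077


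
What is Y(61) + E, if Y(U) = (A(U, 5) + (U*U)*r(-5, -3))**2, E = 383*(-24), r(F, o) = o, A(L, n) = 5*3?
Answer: 124268712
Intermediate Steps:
A(L, n) = 15
E = -9192
Y(U) = (15 - 3*U**2)**2 (Y(U) = (15 + (U*U)*(-3))**2 = (15 + U**2*(-3))**2 = (15 - 3*U**2)**2)
Y(61) + E = 9*(5 - 1*61**2)**2 - 9192 = 9*(5 - 1*3721)**2 - 9192 = 9*(5 - 3721)**2 - 9192 = 9*(-3716)**2 - 9192 = 9*13808656 - 9192 = 124277904 - 9192 = 124268712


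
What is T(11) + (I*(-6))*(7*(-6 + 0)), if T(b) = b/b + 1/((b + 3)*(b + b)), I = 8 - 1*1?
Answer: 543621/308 ≈ 1765.0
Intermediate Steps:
I = 7 (I = 8 - 1 = 7)
T(b) = 1 + 1/(2*b*(3 + b)) (T(b) = 1 + 1/((3 + b)*(2*b)) = 1 + 1/(2*b*(3 + b)))
T(11) + (I*(-6))*(7*(-6 + 0)) = (½ + 11² + 3*11)/(11*(3 + 11)) + (7*(-6))*(7*(-6 + 0)) = (1/11)*(½ + 121 + 33)/14 - 294*(-6) = (1/11)*(1/14)*(309/2) - 42*(-42) = 309/308 + 1764 = 543621/308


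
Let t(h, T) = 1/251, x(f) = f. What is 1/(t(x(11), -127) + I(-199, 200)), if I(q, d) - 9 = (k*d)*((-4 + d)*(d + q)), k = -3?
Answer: -251/29515340 ≈ -8.5041e-6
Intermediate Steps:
I(q, d) = 9 - 3*d*(-4 + d)*(d + q) (I(q, d) = 9 + (-3*d)*((-4 + d)*(d + q)) = 9 - 3*d*(-4 + d)*(d + q))
t(h, T) = 1/251
1/(t(x(11), -127) + I(-199, 200)) = 1/(1/251 + (9 - 3*200³ + 12*200² - 3*(-199)*200² + 12*200*(-199))) = 1/(1/251 + (9 - 3*8000000 + 12*40000 - 3*(-199)*40000 - 477600)) = 1/(1/251 + (9 - 24000000 + 480000 + 23880000 - 477600)) = 1/(1/251 - 117591) = 1/(-29515340/251) = -251/29515340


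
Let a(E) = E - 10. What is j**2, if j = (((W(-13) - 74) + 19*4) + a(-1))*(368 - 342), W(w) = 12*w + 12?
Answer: 15824484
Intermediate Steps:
a(E) = -10 + E
W(w) = 12 + 12*w
j = -3978 (j = ((((12 + 12*(-13)) - 74) + 19*4) + (-10 - 1))*(368 - 342) = ((((12 - 156) - 74) + 76) - 11)*26 = (((-144 - 74) + 76) - 11)*26 = ((-218 + 76) - 11)*26 = (-142 - 11)*26 = -153*26 = -3978)
j**2 = (-3978)**2 = 15824484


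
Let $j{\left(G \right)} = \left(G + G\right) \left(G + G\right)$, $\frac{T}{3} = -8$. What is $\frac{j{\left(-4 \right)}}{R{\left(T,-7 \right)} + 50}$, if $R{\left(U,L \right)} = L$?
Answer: $\frac{64}{43} \approx 1.4884$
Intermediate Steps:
$T = -24$ ($T = 3 \left(-8\right) = -24$)
$j{\left(G \right)} = 4 G^{2}$ ($j{\left(G \right)} = 2 G 2 G = 4 G^{2}$)
$\frac{j{\left(-4 \right)}}{R{\left(T,-7 \right)} + 50} = \frac{4 \left(-4\right)^{2}}{-7 + 50} = \frac{4 \cdot 16}{43} = \frac{1}{43} \cdot 64 = \frac{64}{43}$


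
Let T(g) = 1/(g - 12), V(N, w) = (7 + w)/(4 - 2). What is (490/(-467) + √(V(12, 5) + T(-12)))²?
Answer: 36949127/5234136 - 245*√858/1401 ≈ 1.9369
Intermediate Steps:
V(N, w) = 7/2 + w/2 (V(N, w) = (7 + w)/2 = (7 + w)*(½) = 7/2 + w/2)
T(g) = 1/(-12 + g)
(490/(-467) + √(V(12, 5) + T(-12)))² = (490/(-467) + √((7/2 + (½)*5) + 1/(-12 - 12)))² = (490*(-1/467) + √((7/2 + 5/2) + 1/(-24)))² = (-490/467 + √(6 - 1/24))² = (-490/467 + √(143/24))² = (-490/467 + √858/12)²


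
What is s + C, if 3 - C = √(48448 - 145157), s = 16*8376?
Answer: 134019 - I*√96709 ≈ 1.3402e+5 - 310.98*I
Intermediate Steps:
s = 134016
C = 3 - I*√96709 (C = 3 - √(48448 - 145157) = 3 - √(-96709) = 3 - I*√96709 ≈ 3.0 - 310.98*I)
s + C = 134016 + (3 - I*√96709) = 134019 - I*√96709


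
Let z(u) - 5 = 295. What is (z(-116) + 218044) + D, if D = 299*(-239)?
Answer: 146883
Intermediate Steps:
z(u) = 300 (z(u) = 5 + 295 = 300)
D = -71461
(z(-116) + 218044) + D = (300 + 218044) - 71461 = 218344 - 71461 = 146883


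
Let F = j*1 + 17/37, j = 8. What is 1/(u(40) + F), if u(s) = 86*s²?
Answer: 37/5091513 ≈ 7.2670e-6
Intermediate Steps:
F = 313/37 (F = 8*1 + 17/37 = 8 + 17*(1/37) = 8 + 17/37 = 313/37 ≈ 8.4595)
1/(u(40) + F) = 1/(86*40² + 313/37) = 1/(86*1600 + 313/37) = 1/(137600 + 313/37) = 1/(5091513/37) = 37/5091513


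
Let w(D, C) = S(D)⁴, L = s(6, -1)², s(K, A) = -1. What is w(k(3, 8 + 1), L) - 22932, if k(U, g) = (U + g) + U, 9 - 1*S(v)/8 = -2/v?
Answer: 1441758946156/50625 ≈ 2.8479e+7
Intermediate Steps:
S(v) = 72 + 16/v (S(v) = 72 - (-16)/v = 72 + 16/v)
k(U, g) = g + 2*U
L = 1 (L = (-1)² = 1)
w(D, C) = (72 + 16/D)⁴
w(k(3, 8 + 1), L) - 22932 = (72 + 16/((8 + 1) + 2*3))⁴ - 22932 = (72 + 16/(9 + 6))⁴ - 22932 = (72 + 16/15)⁴ - 22932 = (1096/15)⁴ - 22932 = 1442919878656/50625 - 22932 = 1441758946156/50625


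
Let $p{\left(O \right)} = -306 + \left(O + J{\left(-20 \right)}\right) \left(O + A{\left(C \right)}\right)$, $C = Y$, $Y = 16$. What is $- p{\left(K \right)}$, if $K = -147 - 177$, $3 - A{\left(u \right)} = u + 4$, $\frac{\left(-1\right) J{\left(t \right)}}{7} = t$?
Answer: $-62438$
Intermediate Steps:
$J{\left(t \right)} = - 7 t$
$C = 16$
$A{\left(u \right)} = -1 - u$ ($A{\left(u \right)} = 3 - \left(u + 4\right) = 3 - \left(4 + u\right) = -1 - u$)
$K = -324$ ($K = -147 - 177 = -324$)
$p{\left(O \right)} = -306 + \left(-17 + O\right) \left(140 + O\right)$ ($p{\left(O \right)} = -306 + \left(O - -140\right) \left(O - 17\right) = -306 + \left(O + 140\right) \left(O - 17\right) = -306 + \left(140 + O\right) \left(O - 17\right) = -306 + \left(140 + O\right) \left(-17 + O\right) = -306 + \left(-17 + O\right) \left(140 + O\right)$)
$- p{\left(K \right)} = - (-2686 + \left(-324\right)^{2} + 123 \left(-324\right)) = - (-2686 + 104976 - 39852) = \left(-1\right) 62438 = -62438$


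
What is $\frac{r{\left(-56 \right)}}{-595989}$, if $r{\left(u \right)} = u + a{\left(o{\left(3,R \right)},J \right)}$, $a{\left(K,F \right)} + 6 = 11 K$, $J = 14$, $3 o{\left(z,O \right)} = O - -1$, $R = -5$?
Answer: $\frac{230}{1787967} \approx 0.00012864$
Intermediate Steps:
$o{\left(z,O \right)} = \frac{1}{3} + \frac{O}{3}$ ($o{\left(z,O \right)} = \frac{O - -1}{3} = \frac{O + 1}{3} = \frac{1 + O}{3} = \frac{1}{3} + \frac{O}{3}$)
$a{\left(K,F \right)} = -6 + 11 K$
$r{\left(u \right)} = - \frac{62}{3} + u$ ($r{\left(u \right)} = u + \left(-6 + 11 \left(\frac{1}{3} + \frac{1}{3} \left(-5\right)\right)\right) = u + \left(-6 + 11 \left(\frac{1}{3} - \frac{5}{3}\right)\right) = u + \left(-6 + 11 \left(- \frac{4}{3}\right)\right) = u - \frac{62}{3} = - \frac{62}{3} + u$)
$\frac{r{\left(-56 \right)}}{-595989} = \frac{- \frac{62}{3} - 56}{-595989} = \left(- \frac{230}{3}\right) \left(- \frac{1}{595989}\right) = \frac{230}{1787967}$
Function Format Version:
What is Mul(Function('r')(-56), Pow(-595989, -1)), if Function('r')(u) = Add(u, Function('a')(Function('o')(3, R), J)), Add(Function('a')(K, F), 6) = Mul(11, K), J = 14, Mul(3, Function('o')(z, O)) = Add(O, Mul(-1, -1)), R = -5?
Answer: Rational(230, 1787967) ≈ 0.00012864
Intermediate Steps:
Function('o')(z, O) = Add(Rational(1, 3), Mul(Rational(1, 3), O)) (Function('o')(z, O) = Mul(Rational(1, 3), Add(O, Mul(-1, -1))) = Mul(Rational(1, 3), Add(O, 1)) = Mul(Rational(1, 3), Add(1, O)) = Add(Rational(1, 3), Mul(Rational(1, 3), O)))
Function('a')(K, F) = Add(-6, Mul(11, K))
Function('r')(u) = Add(Rational(-62, 3), u) (Function('r')(u) = Add(u, Add(-6, Mul(11, Add(Rational(1, 3), Mul(Rational(1, 3), -5))))) = Add(u, Add(-6, Mul(11, Add(Rational(1, 3), Rational(-5, 3))))) = Add(u, Add(-6, Mul(11, Rational(-4, 3)))) = Add(u, Add(-6, Rational(-44, 3))) = Add(u, Rational(-62, 3)) = Add(Rational(-62, 3), u))
Mul(Function('r')(-56), Pow(-595989, -1)) = Mul(Add(Rational(-62, 3), -56), Pow(-595989, -1)) = Mul(Rational(-230, 3), Rational(-1, 595989)) = Rational(230, 1787967)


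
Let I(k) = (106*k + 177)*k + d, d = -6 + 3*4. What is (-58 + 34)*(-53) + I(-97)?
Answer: 981463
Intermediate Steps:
d = 6 (d = -6 + 12 = 6)
I(k) = 6 + k*(177 + 106*k) (I(k) = (106*k + 177)*k + 6 = (177 + 106*k)*k + 6 = k*(177 + 106*k) + 6 = 6 + k*(177 + 106*k))
(-58 + 34)*(-53) + I(-97) = (-58 + 34)*(-53) + (6 + 106*(-97)**2 + 177*(-97)) = -24*(-53) + (6 + 106*9409 - 17169) = 1272 + (6 + 997354 - 17169) = 1272 + 980191 = 981463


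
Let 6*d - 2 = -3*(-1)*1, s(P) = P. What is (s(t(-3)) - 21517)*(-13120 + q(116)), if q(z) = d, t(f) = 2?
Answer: 1693553225/6 ≈ 2.8226e+8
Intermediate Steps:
d = ⅚ (d = ⅓ + (-3*(-1)*1)/6 = ⅓ + (3*1)/6 = ⅓ + (⅙)*3 = ⅓ + ½ = ⅚ ≈ 0.83333)
q(z) = ⅚
(s(t(-3)) - 21517)*(-13120 + q(116)) = (2 - 21517)*(-13120 + ⅚) = -21515*(-78715/6) = 1693553225/6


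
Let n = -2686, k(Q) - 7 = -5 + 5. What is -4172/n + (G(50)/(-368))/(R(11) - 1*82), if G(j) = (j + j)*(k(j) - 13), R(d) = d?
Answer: 6712151/4386238 ≈ 1.5303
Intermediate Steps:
k(Q) = 7 (k(Q) = 7 + (-5 + 5) = 7 + 0 = 7)
G(j) = -12*j (G(j) = (j + j)*(7 - 13) = (2*j)*(-6) = -12*j)
-4172/n + (G(50)/(-368))/(R(11) - 1*82) = -4172/(-2686) + (-12*50/(-368))/(11 - 1*82) = -4172*(-1/2686) + (-600*(-1/368))/(11 - 82) = 2086/1343 + (75/46)/(-71) = 2086/1343 + (75/46)*(-1/71) = 2086/1343 - 75/3266 = 6712151/4386238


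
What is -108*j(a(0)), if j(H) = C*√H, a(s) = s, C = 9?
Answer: 0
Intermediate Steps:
j(H) = 9*√H
-108*j(a(0)) = -972*√0 = -972*0 = -108*0 = 0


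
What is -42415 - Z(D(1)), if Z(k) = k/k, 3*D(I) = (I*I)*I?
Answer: -42416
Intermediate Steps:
D(I) = I³/3 (D(I) = ((I*I)*I)/3 = (I²*I)/3 = I³/3)
Z(k) = 1
-42415 - Z(D(1)) = -42415 - 1*1 = -42415 - 1 = -42416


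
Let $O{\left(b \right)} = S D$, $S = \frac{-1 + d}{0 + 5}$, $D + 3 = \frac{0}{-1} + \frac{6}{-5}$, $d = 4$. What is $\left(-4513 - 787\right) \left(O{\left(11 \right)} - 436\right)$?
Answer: $2324156$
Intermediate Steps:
$D = - \frac{21}{5}$ ($D = -3 + \left(\frac{0}{-1} + \frac{6}{-5}\right) = -3 + \left(0 \left(-1\right) + 6 \left(- \frac{1}{5}\right)\right) = -3 + \left(0 - \frac{6}{5}\right) = -3 - \frac{6}{5} = - \frac{21}{5} \approx -4.2$)
$S = \frac{3}{5}$ ($S = \frac{-1 + 4}{0 + 5} = \frac{3}{5} \approx 0.6$)
$O{\left(b \right)} = - \frac{63}{25}$ ($O{\left(b \right)} = \frac{3}{5} \left(- \frac{21}{5}\right) = - \frac{63}{25}$)
$\left(-4513 - 787\right) \left(O{\left(11 \right)} - 436\right) = \left(-4513 - 787\right) \left(- \frac{63}{25} - 436\right) = \left(-5300\right) \left(- \frac{10963}{25}\right) = 2324156$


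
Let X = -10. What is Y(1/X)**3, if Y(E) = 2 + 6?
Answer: 512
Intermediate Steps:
Y(E) = 8
Y(1/X)**3 = 8**3 = 512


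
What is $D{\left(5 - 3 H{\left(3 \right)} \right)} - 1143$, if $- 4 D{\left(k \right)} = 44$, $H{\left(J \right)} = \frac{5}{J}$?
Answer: $-1154$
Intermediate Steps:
$D{\left(k \right)} = -11$ ($D{\left(k \right)} = \left(- \frac{1}{4}\right) 44 = -11$)
$D{\left(5 - 3 H{\left(3 \right)} \right)} - 1143 = -11 - 1143 = -1154$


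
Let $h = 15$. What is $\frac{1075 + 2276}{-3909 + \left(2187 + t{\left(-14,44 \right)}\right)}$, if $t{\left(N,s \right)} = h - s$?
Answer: $- \frac{3351}{1751} \approx -1.9138$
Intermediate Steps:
$t{\left(N,s \right)} = 15 - s$
$\frac{1075 + 2276}{-3909 + \left(2187 + t{\left(-14,44 \right)}\right)} = \frac{1075 + 2276}{-3909 + \left(2187 + \left(15 - 44\right)\right)} = \frac{3351}{-3909 + \left(2187 + \left(15 - 44\right)\right)} = \frac{3351}{-3909 + \left(2187 - 29\right)} = \frac{3351}{-3909 + 2158} = \frac{3351}{-1751} = 3351 \left(- \frac{1}{1751}\right) = - \frac{3351}{1751}$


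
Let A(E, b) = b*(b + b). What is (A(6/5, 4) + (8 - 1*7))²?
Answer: 1089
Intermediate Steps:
A(E, b) = 2*b² (A(E, b) = b*(2*b) = 2*b²)
(A(6/5, 4) + (8 - 1*7))² = (2*4² + (8 - 1*7))² = (2*16 + (8 - 7))² = (32 + 1)² = 33² = 1089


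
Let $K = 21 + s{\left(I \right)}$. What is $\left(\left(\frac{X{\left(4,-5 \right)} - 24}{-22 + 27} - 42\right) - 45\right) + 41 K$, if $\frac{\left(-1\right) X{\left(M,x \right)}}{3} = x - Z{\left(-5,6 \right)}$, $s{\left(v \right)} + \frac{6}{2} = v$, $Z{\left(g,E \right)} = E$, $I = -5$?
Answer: $\frac{2239}{5} \approx 447.8$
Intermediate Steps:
$s{\left(v \right)} = -3 + v$
$X{\left(M,x \right)} = 18 - 3 x$ ($X{\left(M,x \right)} = - 3 \left(x - 6\right) = - 3 \left(-6 + x\right) = 18 - 3 x$)
$K = 13$ ($K = 21 - 8 = 13$)
$\left(\left(\frac{X{\left(4,-5 \right)} - 24}{-22 + 27} - 42\right) - 45\right) + 41 K = \left(\left(\frac{\left(18 - -15\right) - 24}{-22 + 27} - 42\right) - 45\right) + 41 \cdot 13 = \left(\left(\frac{\left(18 + 15\right) - 24}{5} - 42\right) - 45\right) + 533 = \left(\left(\left(33 - 24\right) \frac{1}{5} - 42\right) - 45\right) + 533 = \left(\left(9 \cdot \frac{1}{5} - 42\right) - 45\right) + 533 = \left(\left(\frac{9}{5} - 42\right) - 45\right) + 533 = \left(- \frac{201}{5} - 45\right) + 533 = - \frac{426}{5} + 533 = \frac{2239}{5}$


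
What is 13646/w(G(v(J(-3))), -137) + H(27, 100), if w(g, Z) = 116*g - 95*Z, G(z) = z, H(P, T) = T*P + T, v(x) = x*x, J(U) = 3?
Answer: 39378846/14059 ≈ 2801.0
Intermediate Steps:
v(x) = x**2
H(P, T) = T + P*T (H(P, T) = P*T + T = T + P*T)
w(g, Z) = -95*Z + 116*g
13646/w(G(v(J(-3))), -137) + H(27, 100) = 13646/(-95*(-137) + 116*3**2) + 100*(1 + 27) = 13646/(13015 + 116*9) + 100*28 = 13646/(13015 + 1044) + 2800 = 13646/14059 + 2800 = 39378846/14059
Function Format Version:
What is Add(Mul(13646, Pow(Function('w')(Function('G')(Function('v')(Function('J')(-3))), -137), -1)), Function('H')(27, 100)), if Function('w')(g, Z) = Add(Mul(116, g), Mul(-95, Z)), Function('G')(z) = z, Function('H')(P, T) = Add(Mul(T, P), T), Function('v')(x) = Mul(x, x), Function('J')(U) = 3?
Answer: Rational(39378846, 14059) ≈ 2801.0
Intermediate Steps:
Function('v')(x) = Pow(x, 2)
Function('H')(P, T) = Add(T, Mul(P, T)) (Function('H')(P, T) = Add(Mul(P, T), T) = Add(T, Mul(P, T)))
Function('w')(g, Z) = Add(Mul(-95, Z), Mul(116, g))
Add(Mul(13646, Pow(Function('w')(Function('G')(Function('v')(Function('J')(-3))), -137), -1)), Function('H')(27, 100)) = Add(Mul(13646, Pow(Add(Mul(-95, -137), Mul(116, Pow(3, 2))), -1)), Mul(100, Add(1, 27))) = Add(Mul(13646, Pow(Add(13015, Mul(116, 9)), -1)), Mul(100, 28)) = Add(Mul(13646, Pow(Add(13015, 1044), -1)), 2800) = Add(Mul(13646, Pow(14059, -1)), 2800) = Add(Mul(13646, Rational(1, 14059)), 2800) = Add(Rational(13646, 14059), 2800) = Rational(39378846, 14059)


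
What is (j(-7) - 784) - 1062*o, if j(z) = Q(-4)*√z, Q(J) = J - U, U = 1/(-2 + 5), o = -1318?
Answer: 1398932 - 13*I*√7/3 ≈ 1.3989e+6 - 11.465*I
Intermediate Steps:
U = ⅓ (U = 1/3 = ⅓ ≈ 0.33333)
Q(J) = -⅓ + J (Q(J) = J - 1*⅓ = J - ⅓ = -⅓ + J)
j(z) = -13*√z/3 (j(z) = (-⅓ - 4)*√z = -13*√z/3)
(j(-7) - 784) - 1062*o = (-13*I*√7/3 - 784) - 1062*(-1318) = (-13*I*√7/3 - 784) + 1399716 = (-784 - 13*I*√7/3) + 1399716 = 1398932 - 13*I*√7/3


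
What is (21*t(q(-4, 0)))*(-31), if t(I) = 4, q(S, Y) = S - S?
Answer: -2604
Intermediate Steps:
q(S, Y) = 0
(21*t(q(-4, 0)))*(-31) = (21*4)*(-31) = 84*(-31) = -2604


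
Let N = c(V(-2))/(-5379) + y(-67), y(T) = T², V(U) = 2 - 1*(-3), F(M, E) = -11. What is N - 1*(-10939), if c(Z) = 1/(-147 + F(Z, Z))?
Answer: 13111979497/849882 ≈ 15428.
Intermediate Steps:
V(U) = 5 (V(U) = 2 + 3 = 5)
c(Z) = -1/158 (c(Z) = 1/(-147 - 11) = 1/(-158) = -1/158)
N = 3815120299/849882 (N = -1/158/(-5379) + (-67)² = -1/158*(-1/5379) + 4489 = 1/849882 + 4489 = 3815120299/849882 ≈ 4489.0)
N - 1*(-10939) = 3815120299/849882 - 1*(-10939) = 3815120299/849882 + 10939 = 13111979497/849882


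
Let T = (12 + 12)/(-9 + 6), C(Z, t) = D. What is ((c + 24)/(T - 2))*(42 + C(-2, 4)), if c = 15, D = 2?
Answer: -858/5 ≈ -171.60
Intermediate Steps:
C(Z, t) = 2
T = -8 (T = 24/(-3) = 24*(-⅓) = -8)
((c + 24)/(T - 2))*(42 + C(-2, 4)) = ((15 + 24)/(-8 - 2))*(42 + 2) = (39/(-10))*44 = (39*(-⅒))*44 = -39/10*44 = -858/5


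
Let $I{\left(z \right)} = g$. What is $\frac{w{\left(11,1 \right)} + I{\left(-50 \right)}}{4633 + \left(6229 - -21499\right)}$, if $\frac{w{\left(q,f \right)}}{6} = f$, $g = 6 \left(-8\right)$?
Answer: $- \frac{2}{1541} \approx -0.0012979$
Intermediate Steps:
$g = -48$
$w{\left(q,f \right)} = 6 f$
$I{\left(z \right)} = -48$
$\frac{w{\left(11,1 \right)} + I{\left(-50 \right)}}{4633 + \left(6229 - -21499\right)} = \frac{6 \cdot 1 - 48}{4633 + \left(6229 - -21499\right)} = \frac{6 - 48}{4633 + \left(6229 + 21499\right)} = - \frac{42}{4633 + 27728} = - \frac{42}{32361} = \left(-42\right) \frac{1}{32361} = - \frac{2}{1541}$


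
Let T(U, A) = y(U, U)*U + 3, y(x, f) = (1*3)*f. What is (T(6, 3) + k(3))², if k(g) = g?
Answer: 12996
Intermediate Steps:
y(x, f) = 3*f
T(U, A) = 3 + 3*U² (T(U, A) = (3*U)*U + 3 = 3*U² + 3 = 3 + 3*U²)
(T(6, 3) + k(3))² = ((3 + 3*6²) + 3)² = ((3 + 3*36) + 3)² = ((3 + 108) + 3)² = (111 + 3)² = 114² = 12996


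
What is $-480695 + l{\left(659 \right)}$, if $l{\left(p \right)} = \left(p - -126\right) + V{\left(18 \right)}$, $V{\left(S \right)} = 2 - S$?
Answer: $-479926$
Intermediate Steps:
$l{\left(p \right)} = 110 + p$ ($l{\left(p \right)} = \left(p - -126\right) + \left(2 - 18\right) = \left(p + 126\right) + \left(2 - 18\right) = \left(126 + p\right) - 16 = 110 + p$)
$-480695 + l{\left(659 \right)} = -480695 + \left(110 + 659\right) = -480695 + 769 = -479926$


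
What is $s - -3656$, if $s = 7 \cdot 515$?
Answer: $7261$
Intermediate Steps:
$s = 3605$
$s - -3656 = 3605 - -3656 = 3605 + 3656 = 7261$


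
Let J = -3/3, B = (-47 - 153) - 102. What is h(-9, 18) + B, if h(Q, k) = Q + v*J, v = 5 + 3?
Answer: -319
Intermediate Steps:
v = 8
B = -302 (B = -200 - 102 = -302)
J = -1 (J = -3*1/3 = -1)
h(Q, k) = -8 + Q (h(Q, k) = Q + 8*(-1) = Q - 8 = -8 + Q)
h(-9, 18) + B = (-8 - 9) - 302 = -17 - 302 = -319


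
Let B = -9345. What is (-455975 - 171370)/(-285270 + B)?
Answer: 13941/6547 ≈ 2.1294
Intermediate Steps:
(-455975 - 171370)/(-285270 + B) = (-455975 - 171370)/(-285270 - 9345) = -627345/(-294615) = -627345*(-1/294615) = 13941/6547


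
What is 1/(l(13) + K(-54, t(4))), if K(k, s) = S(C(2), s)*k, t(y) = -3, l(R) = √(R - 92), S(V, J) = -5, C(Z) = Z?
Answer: 270/72979 - I*√79/72979 ≈ 0.0036997 - 0.00012179*I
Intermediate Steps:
l(R) = √(-92 + R)
K(k, s) = -5*k
1/(l(13) + K(-54, t(4))) = 1/(√(-92 + 13) - 5*(-54)) = 1/(√(-79) + 270) = 1/(I*√79 + 270) = 1/(270 + I*√79)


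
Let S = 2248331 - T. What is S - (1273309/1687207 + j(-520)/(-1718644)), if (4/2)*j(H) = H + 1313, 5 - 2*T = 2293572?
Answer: 19689678249604422691/5799416374616 ≈ 3.3951e+6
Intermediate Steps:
T = -2293567/2 (T = 5/2 - 1/2*2293572 = 5/2 - 1146786 = -2293567/2 ≈ -1.1468e+6)
S = 6790229/2 (S = 2248331 - 1*(-2293567/2) = 2248331 + 2293567/2 = 6790229/2 ≈ 3.3951e+6)
j(H) = 1313/2 + H/2 (j(H) = (H + 1313)/2 = (1313 + H)/2 = 1313/2 + H/2)
S - (1273309/1687207 + j(-520)/(-1718644)) = 6790229/2 - (1273309/1687207 + (1313/2 + (1/2)*(-520))/(-1718644)) = 6790229/2 - (1273309*(1/1687207) + (1313/2 - 260)*(-1/1718644)) = 6790229/2 - (1273309/1687207 + (793/2)*(-1/1718644)) = 6790229/2 - (1273309/1687207 - 793/3437288) = 6790229/2 - 1*4375391790841/5799416374616 = 6790229/2 - 4375391790841/5799416374616 = 19689678249604422691/5799416374616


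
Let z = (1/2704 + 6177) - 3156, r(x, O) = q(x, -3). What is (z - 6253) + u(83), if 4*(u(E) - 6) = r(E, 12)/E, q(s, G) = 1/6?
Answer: -2172052309/673296 ≈ -3226.0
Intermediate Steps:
q(s, G) = ⅙
r(x, O) = ⅙
u(E) = 6 + 1/(24*E) (u(E) = 6 + (1/(6*E))/4 = 6 + 1/(24*E))
z = 8168785/2704 (z = (1/2704 + 6177) - 3156 = 16702609/2704 - 3156 = 8168785/2704 ≈ 3021.0)
(z - 6253) + u(83) = (8168785/2704 - 6253) + (6 + (1/24)/83) = -8739327/2704 + (6 + (1/24)*(1/83)) = -8739327/2704 + (6 + 1/1992) = -8739327/2704 + 11953/1992 = -2172052309/673296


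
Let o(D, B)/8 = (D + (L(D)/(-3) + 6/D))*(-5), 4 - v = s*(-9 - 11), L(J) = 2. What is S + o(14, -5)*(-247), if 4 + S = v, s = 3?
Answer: 2856580/21 ≈ 1.3603e+5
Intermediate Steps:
v = 64 (v = 4 - 3*(-9 - 11) = 4 - 3*(-20) = 4 - 1*(-60) = 4 + 60 = 64)
S = 60 (S = -4 + 64 = 60)
o(D, B) = 80/3 - 240/D - 40*D (o(D, B) = 8*((D + (2/(-3) + 6/D))*(-5)) = 8*((D + (2*(-1/3) + 6/D))*(-5)) = 8*((D + (-2/3 + 6/D))*(-5)) = 8*((-2/3 + D + 6/D)*(-5)) = 8*(10/3 - 30/D - 5*D) = 80/3 - 240/D - 40*D)
S + o(14, -5)*(-247) = 60 + (80/3 - 240/14 - 40*14)*(-247) = 60 + (80/3 - 240*1/14 - 560)*(-247) = 60 + (80/3 - 120/7 - 560)*(-247) = 60 - 11560/21*(-247) = 60 + 2855320/21 = 2856580/21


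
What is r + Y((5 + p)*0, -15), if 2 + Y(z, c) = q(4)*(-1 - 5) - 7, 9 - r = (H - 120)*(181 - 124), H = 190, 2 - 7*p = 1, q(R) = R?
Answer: -4014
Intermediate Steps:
p = ⅐ (p = 2/7 - ⅐*1 = 2/7 - ⅐ = ⅐ ≈ 0.14286)
r = -3981 (r = 9 - (190 - 120)*(181 - 124) = 9 - 70*57 = 9 - 1*3990 = 9 - 3990 = -3981)
Y(z, c) = -33 (Y(z, c) = -2 + (4*(-1 - 5) - 7) = -2 + (4*(-6) - 7) = -2 + (-24 - 7) = -2 - 31 = -33)
r + Y((5 + p)*0, -15) = -3981 - 33 = -4014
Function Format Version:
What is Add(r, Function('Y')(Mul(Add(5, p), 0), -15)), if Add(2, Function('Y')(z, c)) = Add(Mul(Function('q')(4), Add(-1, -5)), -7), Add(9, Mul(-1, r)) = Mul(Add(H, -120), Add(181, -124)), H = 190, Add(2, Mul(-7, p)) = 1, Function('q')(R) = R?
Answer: -4014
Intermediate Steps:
p = Rational(1, 7) (p = Add(Rational(2, 7), Mul(Rational(-1, 7), 1)) = Add(Rational(2, 7), Rational(-1, 7)) = Rational(1, 7) ≈ 0.14286)
r = -3981 (r = Add(9, Mul(-1, Mul(Add(190, -120), Add(181, -124)))) = Add(9, Mul(-1, Mul(70, 57))) = Add(9, Mul(-1, 3990)) = Add(9, -3990) = -3981)
Function('Y')(z, c) = -33 (Function('Y')(z, c) = Add(-2, Add(Mul(4, Add(-1, -5)), -7)) = Add(-2, Add(Mul(4, -6), -7)) = Add(-2, Add(-24, -7)) = Add(-2, -31) = -33)
Add(r, Function('Y')(Mul(Add(5, p), 0), -15)) = Add(-3981, -33) = -4014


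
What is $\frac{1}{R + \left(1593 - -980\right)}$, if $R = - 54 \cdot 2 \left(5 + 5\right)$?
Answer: $\frac{1}{1493} \approx 0.00066979$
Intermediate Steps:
$R = -1080$ ($R = - 54 \cdot 2 \cdot 10 = \left(-54\right) 20 = -1080$)
$\frac{1}{R + \left(1593 - -980\right)} = \frac{1}{-1080 + \left(1593 - -980\right)} = \frac{1}{-1080 + \left(1593 + 980\right)} = \frac{1}{-1080 + 2573} = \frac{1}{1493}$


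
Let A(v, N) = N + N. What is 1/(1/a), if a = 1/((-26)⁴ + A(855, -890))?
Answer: 1/455196 ≈ 2.1969e-6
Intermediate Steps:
A(v, N) = 2*N
a = 1/455196 (a = 1/((-26)⁴ + 2*(-890)) = 1/(456976 - 1780) = 1/455196 ≈ 2.1969e-6)
1/(1/a) = 1/(1/(1/455196)) = 1/455196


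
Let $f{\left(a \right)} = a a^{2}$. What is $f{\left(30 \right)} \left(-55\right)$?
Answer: $-1485000$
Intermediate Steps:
$f{\left(a \right)} = a^{3}$
$f{\left(30 \right)} \left(-55\right) = 30^{3} \left(-55\right) = 27000 \left(-55\right) = -1485000$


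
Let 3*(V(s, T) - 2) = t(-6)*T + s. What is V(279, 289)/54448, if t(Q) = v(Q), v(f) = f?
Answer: -483/54448 ≈ -0.0088709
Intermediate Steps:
t(Q) = Q
V(s, T) = 2 - 2*T + s/3 (V(s, T) = 2 + (-6*T + s)/3 = 2 + (s - 6*T)/3 = 2 + (-2*T + s/3) = 2 - 2*T + s/3)
V(279, 289)/54448 = (2 - 2*289 + (⅓)*279)/54448 = (2 - 578 + 93)*(1/54448) = -483*1/54448 = -483/54448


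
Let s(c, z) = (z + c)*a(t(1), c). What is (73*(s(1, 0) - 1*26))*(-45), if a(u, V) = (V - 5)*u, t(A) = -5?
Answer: 19710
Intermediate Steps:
a(u, V) = u*(-5 + V) (a(u, V) = (-5 + V)*u = u*(-5 + V))
s(c, z) = (25 - 5*c)*(c + z) (s(c, z) = (z + c)*(-5*(-5 + c)) = (c + z)*(25 - 5*c) = (25 - 5*c)*(c + z))
(73*(s(1, 0) - 1*26))*(-45) = (73*(5*(5 - 1*1)*(1 + 0) - 1*26))*(-45) = (73*(5*(5 - 1)*1 - 26))*(-45) = (73*(5*4*1 - 26))*(-45) = (73*(20 - 26))*(-45) = (73*(-6))*(-45) = -438*(-45) = 19710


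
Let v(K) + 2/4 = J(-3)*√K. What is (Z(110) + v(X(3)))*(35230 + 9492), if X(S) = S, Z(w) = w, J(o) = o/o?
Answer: 4897059 + 44722*√3 ≈ 4.9745e+6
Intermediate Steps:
J(o) = 1
v(K) = -½ + √K (v(K) = -½ + 1*√K = -½ + √K)
(Z(110) + v(X(3)))*(35230 + 9492) = (110 + (-½ + √3))*(35230 + 9492) = (219/2 + √3)*44722 = 4897059 + 44722*√3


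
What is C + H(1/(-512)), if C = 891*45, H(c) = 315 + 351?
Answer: 40761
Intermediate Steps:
H(c) = 666
C = 40095
C + H(1/(-512)) = 40095 + 666 = 40761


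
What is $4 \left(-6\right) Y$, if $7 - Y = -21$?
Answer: $-672$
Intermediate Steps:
$Y = 28$ ($Y = 7 - -21 = 7 + 21 = 28$)
$4 \left(-6\right) Y = 4 \left(-6\right) 28 = \left(-24\right) 28 = -672$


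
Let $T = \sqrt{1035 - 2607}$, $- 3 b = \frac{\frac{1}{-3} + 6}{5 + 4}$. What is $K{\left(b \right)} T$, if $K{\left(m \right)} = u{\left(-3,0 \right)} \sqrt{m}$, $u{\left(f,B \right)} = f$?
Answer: $\frac{2 \sqrt{6681}}{3} \approx 54.492$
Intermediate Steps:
$b = - \frac{17}{81}$ ($b = - \frac{\left(\frac{1}{-3} + 6\right) \frac{1}{5 + 4}}{3} = - \frac{\left(- \frac{1}{3} + 6\right) \frac{1}{9}}{3} = - \frac{\frac{17}{3} \cdot \frac{1}{9}}{3} = \left(- \frac{1}{3}\right) \frac{17}{27} = - \frac{17}{81} \approx -0.20988$)
$T = 2 i \sqrt{393}$ ($T = \sqrt{-1572} = 2 i \sqrt{393} \approx 39.648 i$)
$K{\left(m \right)} = - 3 \sqrt{m}$
$K{\left(b \right)} T = - 3 \sqrt{- \frac{17}{81}} \cdot 2 i \sqrt{393} = - 3 \frac{i \sqrt{17}}{9} \cdot 2 i \sqrt{393} = - \frac{i \sqrt{17}}{3} \cdot 2 i \sqrt{393} = \frac{2 \sqrt{6681}}{3}$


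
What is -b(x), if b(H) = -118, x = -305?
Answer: 118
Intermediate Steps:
-b(x) = -1*(-118) = 118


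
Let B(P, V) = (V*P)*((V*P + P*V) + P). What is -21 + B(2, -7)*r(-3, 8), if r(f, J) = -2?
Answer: -749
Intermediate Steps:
B(P, V) = P*V*(P + 2*P*V) (B(P, V) = (P*V)*((P*V + P*V) + P) = (P*V)*(2*P*V + P) = (P*V)*(P + 2*P*V) = P*V*(P + 2*P*V))
-21 + B(2, -7)*r(-3, 8) = -21 - 7*2**2*(1 + 2*(-7))*(-2) = -21 - 7*4*(1 - 14)*(-2) = -21 - 7*4*(-13)*(-2) = -21 + 364*(-2) = -21 - 728 = -749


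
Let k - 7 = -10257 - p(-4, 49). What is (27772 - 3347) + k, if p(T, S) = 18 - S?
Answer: 14206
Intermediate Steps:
k = -10219 (k = 7 + (-10257 - (18 - 1*49)) = 7 + (-10257 - (18 - 49)) = 7 + (-10257 - 1*(-31)) = 7 + (-10257 + 31) = 7 - 10226 = -10219)
(27772 - 3347) + k = (27772 - 3347) - 10219 = 24425 - 10219 = 14206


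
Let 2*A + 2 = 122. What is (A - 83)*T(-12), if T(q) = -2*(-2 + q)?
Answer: -644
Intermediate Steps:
A = 60 (A = -1 + (1/2)*122 = -1 + 61 = 60)
T(q) = 4 - 2*q
(A - 83)*T(-12) = (60 - 83)*(4 - 2*(-12)) = -23*(4 + 24) = -23*28 = -644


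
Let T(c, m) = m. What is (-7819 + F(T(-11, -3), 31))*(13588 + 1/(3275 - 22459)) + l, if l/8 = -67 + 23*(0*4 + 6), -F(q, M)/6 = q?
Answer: -2033492865479/19184 ≈ -1.0600e+8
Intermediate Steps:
F(q, M) = -6*q
l = 568 (l = 8*(-67 + 23*(0*4 + 6)) = 8*(-67 + 23*(0 + 6)) = 8*(-67 + 23*6) = 8*(-67 + 138) = 8*71 = 568)
(-7819 + F(T(-11, -3), 31))*(13588 + 1/(3275 - 22459)) + l = (-7819 - 6*(-3))*(13588 + 1/(3275 - 22459)) + 568 = (-7819 + 18)*(13588 + 1/(-19184)) + 568 = -7801*(13588 - 1/19184) + 568 = -7801*260672191/19184 + 568 = -2033503761991/19184 + 568 = -2033492865479/19184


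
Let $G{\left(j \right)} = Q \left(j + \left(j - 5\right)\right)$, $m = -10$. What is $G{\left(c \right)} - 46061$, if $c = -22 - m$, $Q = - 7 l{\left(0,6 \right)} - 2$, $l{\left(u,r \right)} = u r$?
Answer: $-46003$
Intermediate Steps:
$l{\left(u,r \right)} = r u$
$Q = -2$ ($Q = - 7 \cdot 6 \cdot 0 - 2 = \left(-7\right) 0 - 2 = 0 - 2 = -2$)
$c = -12$ ($c = -22 - -10 = -22 + 10 = -12$)
$G{\left(j \right)} = 10 - 4 j$ ($G{\left(j \right)} = - 2 \left(j + \left(j - 5\right)\right) = - 2 \left(j + \left(-5 + j\right)\right) = - 2 \left(-5 + 2 j\right) = 10 - 4 j$)
$G{\left(c \right)} - 46061 = \left(10 - -48\right) - 46061 = \left(10 + 48\right) - 46061 = 58 - 46061 = -46003$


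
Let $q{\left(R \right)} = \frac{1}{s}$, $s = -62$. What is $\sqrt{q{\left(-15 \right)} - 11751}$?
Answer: $\frac{i \sqrt{45170906}}{62} \approx 108.4 i$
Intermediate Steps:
$q{\left(R \right)} = - \frac{1}{62}$ ($q{\left(R \right)} = \frac{1}{-62} = - \frac{1}{62}$)
$\sqrt{q{\left(-15 \right)} - 11751} = \sqrt{- \frac{1}{62} - 11751} = \sqrt{- \frac{728563}{62}} = \frac{i \sqrt{45170906}}{62}$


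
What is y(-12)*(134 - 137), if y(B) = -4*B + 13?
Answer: -183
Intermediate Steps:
y(B) = 13 - 4*B
y(-12)*(134 - 137) = (13 - 4*(-12))*(134 - 137) = (13 + 48)*(-3) = 61*(-3) = -183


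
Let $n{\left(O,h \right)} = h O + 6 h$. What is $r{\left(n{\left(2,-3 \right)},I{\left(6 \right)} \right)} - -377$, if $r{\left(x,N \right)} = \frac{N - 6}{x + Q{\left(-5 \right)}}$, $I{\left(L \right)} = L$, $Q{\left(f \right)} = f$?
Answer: $377$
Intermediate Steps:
$n{\left(O,h \right)} = 6 h + O h$ ($n{\left(O,h \right)} = O h + 6 h = 6 h + O h$)
$r{\left(x,N \right)} = \frac{-6 + N}{-5 + x}$ ($r{\left(x,N \right)} = \frac{N - 6}{x - 5} = \frac{-6 + N}{-5 + x}$)
$r{\left(n{\left(2,-3 \right)},I{\left(6 \right)} \right)} - -377 = \frac{-6 + 6}{-5 - 3 \left(6 + 2\right)} - -377 = \frac{1}{-5 - 24} \cdot 0 + 377 = \frac{1}{-29} \cdot 0 + 377 = \left(- \frac{1}{29}\right) 0 + 377 = 0 + 377 = 377$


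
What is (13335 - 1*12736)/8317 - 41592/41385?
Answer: -107043683/114733015 ≈ -0.93298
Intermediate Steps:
(13335 - 1*12736)/8317 - 41592/41385 = (13335 - 12736)*(1/8317) - 41592*1/41385 = 599*(1/8317) - 13864/13795 = 599/8317 - 13864/13795 = -107043683/114733015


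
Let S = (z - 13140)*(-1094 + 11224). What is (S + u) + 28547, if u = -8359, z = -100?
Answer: -134101012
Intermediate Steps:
S = -134121200 (S = (-100 - 13140)*(-1094 + 11224) = -13240*10130 = -134121200)
(S + u) + 28547 = (-134121200 - 8359) + 28547 = -134129559 + 28547 = -134101012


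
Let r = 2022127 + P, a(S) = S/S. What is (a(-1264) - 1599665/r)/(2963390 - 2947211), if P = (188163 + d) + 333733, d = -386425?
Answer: 557933/34907778042 ≈ 1.5983e-5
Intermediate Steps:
P = 135471 (P = (188163 - 386425) + 333733 = -198262 + 333733 = 135471)
a(S) = 1
r = 2157598 (r = 2022127 + 135471 = 2157598)
(a(-1264) - 1599665/r)/(2963390 - 2947211) = (1 - 1599665/2157598)/(2963390 - 2947211) = (1 - 1599665*1/2157598)/16179 = (1 - 1599665/2157598)*(1/16179) = (557933/2157598)*(1/16179) = 557933/34907778042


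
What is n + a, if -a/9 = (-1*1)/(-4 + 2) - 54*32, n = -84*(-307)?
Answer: 82671/2 ≈ 41336.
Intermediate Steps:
n = 25788
a = 31095/2 (a = -9*((-1*1)/(-4 + 2) - 54*32) = -9*(-1/(-2) - 1728) = -9*(-1*(-1/2) - 1728) = -9*(1/2 - 1728) = -9*(-3455/2) = 31095/2 ≈ 15548.)
n + a = 25788 + 31095/2 = 82671/2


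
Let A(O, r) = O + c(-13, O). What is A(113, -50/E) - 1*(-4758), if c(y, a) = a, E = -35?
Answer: 4984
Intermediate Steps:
A(O, r) = 2*O (A(O, r) = O + O = 2*O)
A(113, -50/E) - 1*(-4758) = 2*113 - 1*(-4758) = 226 + 4758 = 4984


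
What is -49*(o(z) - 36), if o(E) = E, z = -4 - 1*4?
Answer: 2156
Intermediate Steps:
z = -8 (z = -4 - 4 = -8)
-49*(o(z) - 36) = -49*(-8 - 36) = -49*(-44) = 2156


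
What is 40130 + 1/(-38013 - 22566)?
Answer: 2431035269/60579 ≈ 40130.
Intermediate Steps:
40130 + 1/(-38013 - 22566) = 40130 + 1/(-60579) = 40130 - 1/60579 = 2431035269/60579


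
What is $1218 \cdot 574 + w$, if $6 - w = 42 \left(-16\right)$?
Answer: $699810$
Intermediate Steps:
$w = 678$ ($w = 6 - 42 \left(-16\right) = 6 - -672 = 6 + 672 = 678$)
$1218 \cdot 574 + w = 1218 \cdot 574 + 678 = 699132 + 678 = 699810$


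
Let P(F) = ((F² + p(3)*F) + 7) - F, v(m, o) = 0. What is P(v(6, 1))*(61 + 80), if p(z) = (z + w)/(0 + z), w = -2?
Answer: 987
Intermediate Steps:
p(z) = (-2 + z)/z (p(z) = (z - 2)/(0 + z) = (-2 + z)/z)
P(F) = 7 + F² - 2*F/3 (P(F) = ((F² + ((-2 + 3)/3)*F) + 7) - F = ((F² + ((⅓)*1)*F) + 7) - F = ((F² + F/3) + 7) - F = (7 + F² + F/3) - F = 7 + F² - 2*F/3)
P(v(6, 1))*(61 + 80) = (7 + 0² - ⅔*0)*(61 + 80) = (7 + 0 + 0)*141 = 7*141 = 987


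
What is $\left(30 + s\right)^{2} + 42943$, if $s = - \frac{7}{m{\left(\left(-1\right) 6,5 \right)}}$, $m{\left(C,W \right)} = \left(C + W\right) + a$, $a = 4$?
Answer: $\frac{393376}{9} \approx 43708.0$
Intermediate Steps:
$m{\left(C,W \right)} = 4 + C + W$ ($m{\left(C,W \right)} = \left(C + W\right) + 4 = 4 + C + W$)
$s = - \frac{7}{3}$ ($s = - \frac{7}{4 - 6 + 5} = - \frac{7}{3} \approx -2.3333$)
$\left(30 + s\right)^{2} + 42943 = \left(30 - \frac{7}{3}\right)^{2} + 42943 = \left(\frac{83}{3}\right)^{2} + 42943 = \frac{6889}{9} + 42943 = \frac{393376}{9}$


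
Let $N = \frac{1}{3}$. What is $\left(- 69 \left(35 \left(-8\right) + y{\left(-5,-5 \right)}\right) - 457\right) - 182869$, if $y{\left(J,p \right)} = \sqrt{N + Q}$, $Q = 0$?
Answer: $-164006 - 23 \sqrt{3} \approx -1.6405 \cdot 10^{5}$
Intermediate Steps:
$N = \frac{1}{3} \approx 0.33333$
$y{\left(J,p \right)} = \frac{\sqrt{3}}{3}$ ($y{\left(J,p \right)} = \sqrt{\frac{1}{3} + 0} = \sqrt{\frac{1}{3}} = \frac{\sqrt{3}}{3}$)
$\left(- 69 \left(35 \left(-8\right) + y{\left(-5,-5 \right)}\right) - 457\right) - 182869 = \left(- 69 \left(35 \left(-8\right) + \frac{\sqrt{3}}{3}\right) - 457\right) - 182869 = \left(- 69 \left(-280 + \frac{\sqrt{3}}{3}\right) - 457\right) - 182869 = \left(\left(19320 - 23 \sqrt{3}\right) - 457\right) - 182869 = \left(18863 - 23 \sqrt{3}\right) - 182869 = -164006 - 23 \sqrt{3}$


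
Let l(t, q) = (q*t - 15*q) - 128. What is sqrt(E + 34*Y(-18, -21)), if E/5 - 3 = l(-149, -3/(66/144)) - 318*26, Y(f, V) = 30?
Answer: I*sqrt(4304905)/11 ≈ 188.62*I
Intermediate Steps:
l(t, q) = -128 - 15*q + q*t (l(t, q) = (-15*q + q*t) - 128 = -128 - 15*q + q*t)
E = -402575/11 (E = 15 + 5*((-128 - (-45)/(66/144) - 3/(66/144)*(-149)) - 318*26) = 15 + 5*((-128 - (-45)/(66*(1/144)) - 3/(66*(1/144))*(-149)) - 8268) = 15 + 5*((-128 - (-45)/11/24 - 3/11/24*(-149)) - 8268) = 15 + 5*((-128 - (-45)*24/11 - 3*24/11*(-149)) - 8268) = 15 + 5*((-128 - 15*(-72/11) - 72/11*(-149)) - 8268) = 15 + 5*((-128 + 1080/11 + 10728/11) - 8268) = 15 + 5*(10400/11 - 8268) = 15 + 5*(-80548/11) = 15 - 402740/11 = -402575/11 ≈ -36598.)
sqrt(E + 34*Y(-18, -21)) = sqrt(-402575/11 + 34*30) = sqrt(-402575/11 + 1020) = sqrt(-391355/11) = I*sqrt(4304905)/11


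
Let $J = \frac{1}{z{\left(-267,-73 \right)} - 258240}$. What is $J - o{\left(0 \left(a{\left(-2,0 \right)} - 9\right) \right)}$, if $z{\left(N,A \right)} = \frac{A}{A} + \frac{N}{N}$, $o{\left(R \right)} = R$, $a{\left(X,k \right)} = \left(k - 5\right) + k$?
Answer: $- \frac{1}{258238} \approx -3.8724 \cdot 10^{-6}$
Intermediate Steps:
$a{\left(X,k \right)} = -5 + 2 k$ ($a{\left(X,k \right)} = \left(-5 + k\right) + k = -5 + 2 k$)
$z{\left(N,A \right)} = 2$ ($z{\left(N,A \right)} = 1 + 1 = 2$)
$J = - \frac{1}{258238}$ ($J = \frac{1}{2 - 258240} = \frac{1}{-258238} = - \frac{1}{258238} \approx -3.8724 \cdot 10^{-6}$)
$J - o{\left(0 \left(a{\left(-2,0 \right)} - 9\right) \right)} = - \frac{1}{258238} - 0 \left(\left(-5 + 2 \cdot 0\right) - 9\right) = - \frac{1}{258238} - 0 \left(\left(-5 + 0\right) - 9\right) = - \frac{1}{258238} - 0 \left(-5 - 9\right) = - \frac{1}{258238} - 0 \left(-14\right) = - \frac{1}{258238} - 0 = - \frac{1}{258238} + 0 = - \frac{1}{258238}$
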